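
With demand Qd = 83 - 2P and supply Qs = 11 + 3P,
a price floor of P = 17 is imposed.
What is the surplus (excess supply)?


At P = 17:
Qd = 83 - 2*17 = 49
Qs = 11 + 3*17 = 62
Surplus = Qs - Qd = 62 - 49 = 13

13


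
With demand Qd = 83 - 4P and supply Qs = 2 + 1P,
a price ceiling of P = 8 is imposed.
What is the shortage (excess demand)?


At P = 8:
Qd = 83 - 4*8 = 51
Qs = 2 + 1*8 = 10
Shortage = Qd - Qs = 51 - 10 = 41

41


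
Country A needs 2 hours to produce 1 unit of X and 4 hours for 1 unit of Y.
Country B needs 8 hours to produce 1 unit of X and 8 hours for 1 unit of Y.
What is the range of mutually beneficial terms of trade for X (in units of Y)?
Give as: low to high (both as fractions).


Opportunity cost of X for Country A = hours_X / hours_Y = 2/4 = 1/2 units of Y
Opportunity cost of X for Country B = hours_X / hours_Y = 8/8 = 1 units of Y
Terms of trade must be between the two opportunity costs.
Range: 1/2 to 1

1/2 to 1


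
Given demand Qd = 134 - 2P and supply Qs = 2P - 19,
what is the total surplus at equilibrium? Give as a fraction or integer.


Find equilibrium: 134 - 2P = 2P - 19
134 + 19 = 4P
P* = 153/4 = 153/4
Q* = 2*153/4 - 19 = 115/2
Inverse demand: P = 67 - Q/2, so P_max = 67
Inverse supply: P = 19/2 + Q/2, so P_min = 19/2
CS = (1/2) * 115/2 * (67 - 153/4) = 13225/16
PS = (1/2) * 115/2 * (153/4 - 19/2) = 13225/16
TS = CS + PS = 13225/16 + 13225/16 = 13225/8

13225/8


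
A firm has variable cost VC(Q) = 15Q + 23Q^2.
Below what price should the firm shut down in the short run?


AVC(Q) = VC(Q)/Q = 15 + 23Q
AVC is increasing in Q, so minimum AVC is at Q -> 0+.
Min AVC = 15
The firm should shut down if P < 15.

15


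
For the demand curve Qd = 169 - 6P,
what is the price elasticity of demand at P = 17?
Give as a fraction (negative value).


dQ/dP = -6
At P = 17: Q = 169 - 6*17 = 67
E = (dQ/dP)(P/Q) = (-6)(17/67) = -102/67

-102/67


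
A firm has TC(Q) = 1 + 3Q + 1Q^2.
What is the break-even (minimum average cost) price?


AC(Q) = 1/Q + 3 + 1Q
To minimize: dAC/dQ = -1/Q^2 + 1 = 0
Q^2 = 1/1 = 1
Q* = 1
Min AC = 1/1 + 3 + 1*1
Min AC = 1 + 3 + 1 = 5

5


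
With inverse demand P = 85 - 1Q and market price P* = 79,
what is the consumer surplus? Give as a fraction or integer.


Maximum willingness to pay (at Q=0): P_max = 85
Quantity demanded at P* = 79:
Q* = (85 - 79)/1 = 6
CS = (1/2) * Q* * (P_max - P*)
CS = (1/2) * 6 * (85 - 79)
CS = (1/2) * 6 * 6 = 18

18


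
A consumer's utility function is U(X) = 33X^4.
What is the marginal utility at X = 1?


MU = dU/dX = 33*4*X^(4-1)
MU = 132*X^3
At X = 1:
MU = 132 * 1^3
MU = 132 * 1 = 132

132


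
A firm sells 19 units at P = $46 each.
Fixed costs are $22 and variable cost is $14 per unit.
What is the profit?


Total Revenue = P * Q = 46 * 19 = $874
Total Cost = FC + VC*Q = 22 + 14*19 = $288
Profit = TR - TC = 874 - 288 = $586

$586


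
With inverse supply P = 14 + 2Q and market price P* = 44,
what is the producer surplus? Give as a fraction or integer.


Minimum supply price (at Q=0): P_min = 14
Quantity supplied at P* = 44:
Q* = (44 - 14)/2 = 15
PS = (1/2) * Q* * (P* - P_min)
PS = (1/2) * 15 * (44 - 14)
PS = (1/2) * 15 * 30 = 225

225


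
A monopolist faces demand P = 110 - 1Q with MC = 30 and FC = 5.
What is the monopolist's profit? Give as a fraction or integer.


MR = MC: 110 - 2Q = 30
Q* = 40
P* = 110 - 1*40 = 70
Profit = (P* - MC)*Q* - FC
= (70 - 30)*40 - 5
= 40*40 - 5
= 1600 - 5 = 1595

1595


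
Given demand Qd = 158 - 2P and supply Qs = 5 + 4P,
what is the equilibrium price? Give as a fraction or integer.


At equilibrium, Qd = Qs.
158 - 2P = 5 + 4P
158 - 5 = 2P + 4P
153 = 6P
P* = 153/6 = 51/2

51/2


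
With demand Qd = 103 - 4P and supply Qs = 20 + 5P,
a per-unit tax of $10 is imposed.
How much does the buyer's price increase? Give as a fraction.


With a per-unit tax, the buyer's price increase depends on relative slopes.
Supply slope: d = 5, Demand slope: b = 4
Buyer's price increase = d * tax / (b + d)
= 5 * 10 / (4 + 5)
= 50 / 9 = 50/9

50/9


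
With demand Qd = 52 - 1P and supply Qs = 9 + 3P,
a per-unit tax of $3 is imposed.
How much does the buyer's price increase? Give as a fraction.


With a per-unit tax, the buyer's price increase depends on relative slopes.
Supply slope: d = 3, Demand slope: b = 1
Buyer's price increase = d * tax / (b + d)
= 3 * 3 / (1 + 3)
= 9 / 4 = 9/4

9/4


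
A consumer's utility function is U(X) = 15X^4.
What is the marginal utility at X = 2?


MU = dU/dX = 15*4*X^(4-1)
MU = 60*X^3
At X = 2:
MU = 60 * 2^3
MU = 60 * 8 = 480

480


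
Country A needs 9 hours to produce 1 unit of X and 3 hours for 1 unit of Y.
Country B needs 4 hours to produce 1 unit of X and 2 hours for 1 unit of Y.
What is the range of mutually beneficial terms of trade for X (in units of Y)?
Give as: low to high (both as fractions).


Opportunity cost of X for Country A = hours_X / hours_Y = 9/3 = 3 units of Y
Opportunity cost of X for Country B = hours_X / hours_Y = 4/2 = 2 units of Y
Terms of trade must be between the two opportunity costs.
Range: 2 to 3

2 to 3


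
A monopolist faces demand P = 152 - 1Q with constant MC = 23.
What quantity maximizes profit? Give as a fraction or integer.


TR = P*Q = (152 - 1Q)Q = 152Q - 1Q^2
MR = dTR/dQ = 152 - 2Q
Set MR = MC:
152 - 2Q = 23
129 = 2Q
Q* = 129/2 = 129/2

129/2


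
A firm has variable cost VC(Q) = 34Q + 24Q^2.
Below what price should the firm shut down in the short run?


AVC(Q) = VC(Q)/Q = 34 + 24Q
AVC is increasing in Q, so minimum AVC is at Q -> 0+.
Min AVC = 34
The firm should shut down if P < 34.

34


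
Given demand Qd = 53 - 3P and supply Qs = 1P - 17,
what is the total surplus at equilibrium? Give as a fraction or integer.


Find equilibrium: 53 - 3P = 1P - 17
53 + 17 = 4P
P* = 70/4 = 35/2
Q* = 1*35/2 - 17 = 1/2
Inverse demand: P = 53/3 - Q/3, so P_max = 53/3
Inverse supply: P = 17 + Q/1, so P_min = 17
CS = (1/2) * 1/2 * (53/3 - 35/2) = 1/24
PS = (1/2) * 1/2 * (35/2 - 17) = 1/8
TS = CS + PS = 1/24 + 1/8 = 1/6

1/6


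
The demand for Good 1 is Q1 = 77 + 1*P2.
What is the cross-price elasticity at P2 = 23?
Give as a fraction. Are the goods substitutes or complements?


dQ1/dP2 = 1
At P2 = 23: Q1 = 77 + 1*23 = 100
Exy = (dQ1/dP2)(P2/Q1) = 1 * 23 / 100 = 23/100
Since Exy > 0, the goods are substitutes.

23/100 (substitutes)


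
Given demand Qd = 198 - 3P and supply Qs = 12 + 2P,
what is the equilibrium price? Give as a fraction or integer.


At equilibrium, Qd = Qs.
198 - 3P = 12 + 2P
198 - 12 = 3P + 2P
186 = 5P
P* = 186/5 = 186/5

186/5


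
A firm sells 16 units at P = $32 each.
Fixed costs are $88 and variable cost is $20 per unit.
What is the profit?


Total Revenue = P * Q = 32 * 16 = $512
Total Cost = FC + VC*Q = 88 + 20*16 = $408
Profit = TR - TC = 512 - 408 = $104

$104


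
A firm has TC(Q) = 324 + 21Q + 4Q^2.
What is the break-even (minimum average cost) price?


AC(Q) = 324/Q + 21 + 4Q
To minimize: dAC/dQ = -324/Q^2 + 4 = 0
Q^2 = 324/4 = 81
Q* = 9
Min AC = 324/9 + 21 + 4*9
Min AC = 36 + 21 + 36 = 93

93


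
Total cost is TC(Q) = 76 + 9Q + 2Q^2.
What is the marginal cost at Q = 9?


MC = dTC/dQ = 9 + 2*2*Q
At Q = 9:
MC = 9 + 4*9
MC = 9 + 36 = 45

45


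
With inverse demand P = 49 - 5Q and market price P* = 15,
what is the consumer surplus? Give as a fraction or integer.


Maximum willingness to pay (at Q=0): P_max = 49
Quantity demanded at P* = 15:
Q* = (49 - 15)/5 = 34/5
CS = (1/2) * Q* * (P_max - P*)
CS = (1/2) * 34/5 * (49 - 15)
CS = (1/2) * 34/5 * 34 = 578/5

578/5


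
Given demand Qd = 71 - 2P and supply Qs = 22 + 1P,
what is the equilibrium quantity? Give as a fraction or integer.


First find equilibrium price:
71 - 2P = 22 + 1P
P* = 49/3 = 49/3
Then substitute into demand:
Q* = 71 - 2 * 49/3 = 115/3

115/3


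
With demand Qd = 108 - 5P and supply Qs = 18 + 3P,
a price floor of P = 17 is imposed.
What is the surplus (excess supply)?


At P = 17:
Qd = 108 - 5*17 = 23
Qs = 18 + 3*17 = 69
Surplus = Qs - Qd = 69 - 23 = 46

46


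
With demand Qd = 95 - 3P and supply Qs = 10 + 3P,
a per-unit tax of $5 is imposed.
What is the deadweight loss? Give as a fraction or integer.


Pre-tax equilibrium quantity: Q* = 105/2
Post-tax equilibrium quantity: Q_tax = 45
Reduction in quantity: Q* - Q_tax = 15/2
DWL = (1/2) * tax * (Q* - Q_tax)
DWL = (1/2) * 5 * 15/2 = 75/4

75/4


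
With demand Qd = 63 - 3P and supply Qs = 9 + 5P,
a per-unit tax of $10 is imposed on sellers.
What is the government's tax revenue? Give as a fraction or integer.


With tax on sellers, new supply: Qs' = 9 + 5(P - 10)
= 5P - 41
New equilibrium quantity:
Q_new = 24
Tax revenue = tax * Q_new = 10 * 24 = 240

240


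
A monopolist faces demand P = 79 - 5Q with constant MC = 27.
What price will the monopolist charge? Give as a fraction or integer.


MR = 79 - 10Q
Set MR = MC: 79 - 10Q = 27
Q* = 26/5
Substitute into demand:
P* = 79 - 5*26/5 = 53

53


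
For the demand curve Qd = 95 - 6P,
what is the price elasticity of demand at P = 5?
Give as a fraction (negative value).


dQ/dP = -6
At P = 5: Q = 95 - 6*5 = 65
E = (dQ/dP)(P/Q) = (-6)(5/65) = -6/13

-6/13


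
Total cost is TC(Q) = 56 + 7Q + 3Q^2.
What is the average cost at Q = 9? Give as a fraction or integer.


TC(9) = 56 + 7*9 + 3*9^2
TC(9) = 56 + 63 + 243 = 362
AC = TC/Q = 362/9 = 362/9

362/9


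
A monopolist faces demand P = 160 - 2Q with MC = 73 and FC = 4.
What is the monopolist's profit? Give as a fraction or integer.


MR = MC: 160 - 4Q = 73
Q* = 87/4
P* = 160 - 2*87/4 = 233/2
Profit = (P* - MC)*Q* - FC
= (233/2 - 73)*87/4 - 4
= 87/2*87/4 - 4
= 7569/8 - 4 = 7537/8

7537/8


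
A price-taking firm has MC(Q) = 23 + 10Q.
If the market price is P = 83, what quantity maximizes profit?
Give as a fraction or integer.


In perfect competition, profit is maximized where P = MC.
83 = 23 + 10Q
60 = 10Q
Q* = 60/10 = 6

6


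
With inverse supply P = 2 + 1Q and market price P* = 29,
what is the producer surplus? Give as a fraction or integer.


Minimum supply price (at Q=0): P_min = 2
Quantity supplied at P* = 29:
Q* = (29 - 2)/1 = 27
PS = (1/2) * Q* * (P* - P_min)
PS = (1/2) * 27 * (29 - 2)
PS = (1/2) * 27 * 27 = 729/2

729/2


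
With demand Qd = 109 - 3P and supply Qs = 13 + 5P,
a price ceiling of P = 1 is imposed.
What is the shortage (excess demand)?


At P = 1:
Qd = 109 - 3*1 = 106
Qs = 13 + 5*1 = 18
Shortage = Qd - Qs = 106 - 18 = 88

88


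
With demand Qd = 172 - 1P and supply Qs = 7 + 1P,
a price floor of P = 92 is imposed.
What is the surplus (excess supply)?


At P = 92:
Qd = 172 - 1*92 = 80
Qs = 7 + 1*92 = 99
Surplus = Qs - Qd = 99 - 80 = 19

19


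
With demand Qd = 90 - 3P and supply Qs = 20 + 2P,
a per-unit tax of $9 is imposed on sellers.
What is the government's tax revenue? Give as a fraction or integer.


With tax on sellers, new supply: Qs' = 20 + 2(P - 9)
= 2 + 2P
New equilibrium quantity:
Q_new = 186/5
Tax revenue = tax * Q_new = 9 * 186/5 = 1674/5

1674/5


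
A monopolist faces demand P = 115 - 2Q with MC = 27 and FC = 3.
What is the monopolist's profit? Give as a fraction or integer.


MR = MC: 115 - 4Q = 27
Q* = 22
P* = 115 - 2*22 = 71
Profit = (P* - MC)*Q* - FC
= (71 - 27)*22 - 3
= 44*22 - 3
= 968 - 3 = 965

965


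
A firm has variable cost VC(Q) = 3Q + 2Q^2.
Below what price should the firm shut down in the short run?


AVC(Q) = VC(Q)/Q = 3 + 2Q
AVC is increasing in Q, so minimum AVC is at Q -> 0+.
Min AVC = 3
The firm should shut down if P < 3.

3


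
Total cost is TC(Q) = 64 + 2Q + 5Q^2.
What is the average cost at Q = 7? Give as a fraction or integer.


TC(7) = 64 + 2*7 + 5*7^2
TC(7) = 64 + 14 + 245 = 323
AC = TC/Q = 323/7 = 323/7

323/7


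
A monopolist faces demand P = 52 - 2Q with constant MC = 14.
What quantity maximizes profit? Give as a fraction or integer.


TR = P*Q = (52 - 2Q)Q = 52Q - 2Q^2
MR = dTR/dQ = 52 - 4Q
Set MR = MC:
52 - 4Q = 14
38 = 4Q
Q* = 38/4 = 19/2

19/2


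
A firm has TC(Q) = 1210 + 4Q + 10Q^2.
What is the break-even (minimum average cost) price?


AC(Q) = 1210/Q + 4 + 10Q
To minimize: dAC/dQ = -1210/Q^2 + 10 = 0
Q^2 = 1210/10 = 121
Q* = 11
Min AC = 1210/11 + 4 + 10*11
Min AC = 110 + 4 + 110 = 224

224


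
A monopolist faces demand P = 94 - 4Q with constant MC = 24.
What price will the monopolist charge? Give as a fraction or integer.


MR = 94 - 8Q
Set MR = MC: 94 - 8Q = 24
Q* = 35/4
Substitute into demand:
P* = 94 - 4*35/4 = 59

59


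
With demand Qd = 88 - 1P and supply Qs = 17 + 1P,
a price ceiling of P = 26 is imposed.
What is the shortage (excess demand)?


At P = 26:
Qd = 88 - 1*26 = 62
Qs = 17 + 1*26 = 43
Shortage = Qd - Qs = 62 - 43 = 19

19


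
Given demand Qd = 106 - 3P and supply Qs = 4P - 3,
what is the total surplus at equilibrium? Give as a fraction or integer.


Find equilibrium: 106 - 3P = 4P - 3
106 + 3 = 7P
P* = 109/7 = 109/7
Q* = 4*109/7 - 3 = 415/7
Inverse demand: P = 106/3 - Q/3, so P_max = 106/3
Inverse supply: P = 3/4 + Q/4, so P_min = 3/4
CS = (1/2) * 415/7 * (106/3 - 109/7) = 172225/294
PS = (1/2) * 415/7 * (109/7 - 3/4) = 172225/392
TS = CS + PS = 172225/294 + 172225/392 = 172225/168

172225/168


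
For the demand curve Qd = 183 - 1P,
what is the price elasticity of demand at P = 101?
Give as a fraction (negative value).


dQ/dP = -1
At P = 101: Q = 183 - 1*101 = 82
E = (dQ/dP)(P/Q) = (-1)(101/82) = -101/82

-101/82


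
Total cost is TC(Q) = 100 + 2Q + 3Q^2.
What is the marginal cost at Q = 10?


MC = dTC/dQ = 2 + 2*3*Q
At Q = 10:
MC = 2 + 6*10
MC = 2 + 60 = 62

62


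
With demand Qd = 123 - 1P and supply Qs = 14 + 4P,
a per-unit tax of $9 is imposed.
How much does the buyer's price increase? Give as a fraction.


With a per-unit tax, the buyer's price increase depends on relative slopes.
Supply slope: d = 4, Demand slope: b = 1
Buyer's price increase = d * tax / (b + d)
= 4 * 9 / (1 + 4)
= 36 / 5 = 36/5

36/5


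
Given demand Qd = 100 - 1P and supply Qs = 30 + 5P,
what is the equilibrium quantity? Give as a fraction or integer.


First find equilibrium price:
100 - 1P = 30 + 5P
P* = 70/6 = 35/3
Then substitute into demand:
Q* = 100 - 1 * 35/3 = 265/3

265/3


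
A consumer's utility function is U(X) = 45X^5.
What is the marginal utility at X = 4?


MU = dU/dX = 45*5*X^(5-1)
MU = 225*X^4
At X = 4:
MU = 225 * 4^4
MU = 225 * 256 = 57600

57600


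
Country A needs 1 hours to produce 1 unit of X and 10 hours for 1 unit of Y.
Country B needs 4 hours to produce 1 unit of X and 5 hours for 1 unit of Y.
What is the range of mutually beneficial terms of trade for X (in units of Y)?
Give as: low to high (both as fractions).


Opportunity cost of X for Country A = hours_X / hours_Y = 1/10 = 1/10 units of Y
Opportunity cost of X for Country B = hours_X / hours_Y = 4/5 = 4/5 units of Y
Terms of trade must be between the two opportunity costs.
Range: 1/10 to 4/5

1/10 to 4/5


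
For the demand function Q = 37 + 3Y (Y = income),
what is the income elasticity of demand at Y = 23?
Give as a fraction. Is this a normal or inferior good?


dQ/dY = 3
At Y = 23: Q = 37 + 3*23 = 106
Ey = (dQ/dY)(Y/Q) = 3 * 23 / 106 = 69/106
Since Ey > 0, this is a normal good.

69/106 (normal good)


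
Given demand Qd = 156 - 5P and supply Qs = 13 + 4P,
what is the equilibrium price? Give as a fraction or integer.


At equilibrium, Qd = Qs.
156 - 5P = 13 + 4P
156 - 13 = 5P + 4P
143 = 9P
P* = 143/9 = 143/9

143/9


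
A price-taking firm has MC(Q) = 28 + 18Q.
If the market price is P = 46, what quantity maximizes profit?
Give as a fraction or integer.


In perfect competition, profit is maximized where P = MC.
46 = 28 + 18Q
18 = 18Q
Q* = 18/18 = 1

1


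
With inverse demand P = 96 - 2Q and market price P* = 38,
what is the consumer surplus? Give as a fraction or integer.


Maximum willingness to pay (at Q=0): P_max = 96
Quantity demanded at P* = 38:
Q* = (96 - 38)/2 = 29
CS = (1/2) * Q* * (P_max - P*)
CS = (1/2) * 29 * (96 - 38)
CS = (1/2) * 29 * 58 = 841

841


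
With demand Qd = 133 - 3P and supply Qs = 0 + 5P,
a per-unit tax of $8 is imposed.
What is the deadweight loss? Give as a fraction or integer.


Pre-tax equilibrium quantity: Q* = 665/8
Post-tax equilibrium quantity: Q_tax = 545/8
Reduction in quantity: Q* - Q_tax = 15
DWL = (1/2) * tax * (Q* - Q_tax)
DWL = (1/2) * 8 * 15 = 60

60


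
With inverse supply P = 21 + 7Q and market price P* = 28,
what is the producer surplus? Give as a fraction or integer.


Minimum supply price (at Q=0): P_min = 21
Quantity supplied at P* = 28:
Q* = (28 - 21)/7 = 1
PS = (1/2) * Q* * (P* - P_min)
PS = (1/2) * 1 * (28 - 21)
PS = (1/2) * 1 * 7 = 7/2

7/2


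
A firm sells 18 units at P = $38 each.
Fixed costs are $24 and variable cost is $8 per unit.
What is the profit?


Total Revenue = P * Q = 38 * 18 = $684
Total Cost = FC + VC*Q = 24 + 8*18 = $168
Profit = TR - TC = 684 - 168 = $516

$516


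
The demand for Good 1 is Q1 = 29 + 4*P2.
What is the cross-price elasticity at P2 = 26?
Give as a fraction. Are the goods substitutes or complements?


dQ1/dP2 = 4
At P2 = 26: Q1 = 29 + 4*26 = 133
Exy = (dQ1/dP2)(P2/Q1) = 4 * 26 / 133 = 104/133
Since Exy > 0, the goods are substitutes.

104/133 (substitutes)


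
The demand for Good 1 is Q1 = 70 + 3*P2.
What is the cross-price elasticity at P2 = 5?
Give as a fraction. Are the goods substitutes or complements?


dQ1/dP2 = 3
At P2 = 5: Q1 = 70 + 3*5 = 85
Exy = (dQ1/dP2)(P2/Q1) = 3 * 5 / 85 = 3/17
Since Exy > 0, the goods are substitutes.

3/17 (substitutes)


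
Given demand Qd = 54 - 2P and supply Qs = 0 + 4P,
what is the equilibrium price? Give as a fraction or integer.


At equilibrium, Qd = Qs.
54 - 2P = 0 + 4P
54 - 0 = 2P + 4P
54 = 6P
P* = 54/6 = 9

9


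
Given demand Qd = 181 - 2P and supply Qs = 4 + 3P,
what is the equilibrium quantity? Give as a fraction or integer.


First find equilibrium price:
181 - 2P = 4 + 3P
P* = 177/5 = 177/5
Then substitute into demand:
Q* = 181 - 2 * 177/5 = 551/5

551/5


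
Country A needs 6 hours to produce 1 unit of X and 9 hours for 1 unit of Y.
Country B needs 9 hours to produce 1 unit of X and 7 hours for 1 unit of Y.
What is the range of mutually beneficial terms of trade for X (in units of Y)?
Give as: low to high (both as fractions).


Opportunity cost of X for Country A = hours_X / hours_Y = 6/9 = 2/3 units of Y
Opportunity cost of X for Country B = hours_X / hours_Y = 9/7 = 9/7 units of Y
Terms of trade must be between the two opportunity costs.
Range: 2/3 to 9/7

2/3 to 9/7


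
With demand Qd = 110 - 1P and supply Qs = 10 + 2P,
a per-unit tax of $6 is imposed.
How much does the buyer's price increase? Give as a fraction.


With a per-unit tax, the buyer's price increase depends on relative slopes.
Supply slope: d = 2, Demand slope: b = 1
Buyer's price increase = d * tax / (b + d)
= 2 * 6 / (1 + 2)
= 12 / 3 = 4

4


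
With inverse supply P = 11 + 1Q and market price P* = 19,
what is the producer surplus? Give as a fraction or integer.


Minimum supply price (at Q=0): P_min = 11
Quantity supplied at P* = 19:
Q* = (19 - 11)/1 = 8
PS = (1/2) * Q* * (P* - P_min)
PS = (1/2) * 8 * (19 - 11)
PS = (1/2) * 8 * 8 = 32

32


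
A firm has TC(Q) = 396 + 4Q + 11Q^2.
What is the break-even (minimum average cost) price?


AC(Q) = 396/Q + 4 + 11Q
To minimize: dAC/dQ = -396/Q^2 + 11 = 0
Q^2 = 396/11 = 36
Q* = 6
Min AC = 396/6 + 4 + 11*6
Min AC = 66 + 4 + 66 = 136

136


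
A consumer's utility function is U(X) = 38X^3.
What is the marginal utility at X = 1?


MU = dU/dX = 38*3*X^(3-1)
MU = 114*X^2
At X = 1:
MU = 114 * 1^2
MU = 114 * 1 = 114

114


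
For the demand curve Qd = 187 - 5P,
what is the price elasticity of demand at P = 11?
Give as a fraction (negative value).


dQ/dP = -5
At P = 11: Q = 187 - 5*11 = 132
E = (dQ/dP)(P/Q) = (-5)(11/132) = -5/12

-5/12


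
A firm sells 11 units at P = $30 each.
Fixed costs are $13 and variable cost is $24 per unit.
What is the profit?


Total Revenue = P * Q = 30 * 11 = $330
Total Cost = FC + VC*Q = 13 + 24*11 = $277
Profit = TR - TC = 330 - 277 = $53

$53


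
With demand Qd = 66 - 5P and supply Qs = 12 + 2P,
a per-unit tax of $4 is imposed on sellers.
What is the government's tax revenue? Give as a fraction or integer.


With tax on sellers, new supply: Qs' = 12 + 2(P - 4)
= 4 + 2P
New equilibrium quantity:
Q_new = 152/7
Tax revenue = tax * Q_new = 4 * 152/7 = 608/7

608/7


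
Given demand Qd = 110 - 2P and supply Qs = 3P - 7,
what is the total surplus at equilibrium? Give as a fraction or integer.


Find equilibrium: 110 - 2P = 3P - 7
110 + 7 = 5P
P* = 117/5 = 117/5
Q* = 3*117/5 - 7 = 316/5
Inverse demand: P = 55 - Q/2, so P_max = 55
Inverse supply: P = 7/3 + Q/3, so P_min = 7/3
CS = (1/2) * 316/5 * (55 - 117/5) = 24964/25
PS = (1/2) * 316/5 * (117/5 - 7/3) = 49928/75
TS = CS + PS = 24964/25 + 49928/75 = 24964/15

24964/15


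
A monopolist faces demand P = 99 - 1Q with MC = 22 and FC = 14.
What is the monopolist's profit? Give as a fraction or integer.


MR = MC: 99 - 2Q = 22
Q* = 77/2
P* = 99 - 1*77/2 = 121/2
Profit = (P* - MC)*Q* - FC
= (121/2 - 22)*77/2 - 14
= 77/2*77/2 - 14
= 5929/4 - 14 = 5873/4

5873/4


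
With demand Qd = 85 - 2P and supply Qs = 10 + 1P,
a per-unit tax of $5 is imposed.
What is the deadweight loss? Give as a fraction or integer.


Pre-tax equilibrium quantity: Q* = 35
Post-tax equilibrium quantity: Q_tax = 95/3
Reduction in quantity: Q* - Q_tax = 10/3
DWL = (1/2) * tax * (Q* - Q_tax)
DWL = (1/2) * 5 * 10/3 = 25/3

25/3


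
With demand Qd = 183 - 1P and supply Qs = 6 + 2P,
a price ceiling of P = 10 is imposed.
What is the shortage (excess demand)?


At P = 10:
Qd = 183 - 1*10 = 173
Qs = 6 + 2*10 = 26
Shortage = Qd - Qs = 173 - 26 = 147

147


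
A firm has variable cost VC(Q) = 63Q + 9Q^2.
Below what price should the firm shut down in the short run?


AVC(Q) = VC(Q)/Q = 63 + 9Q
AVC is increasing in Q, so minimum AVC is at Q -> 0+.
Min AVC = 63
The firm should shut down if P < 63.

63


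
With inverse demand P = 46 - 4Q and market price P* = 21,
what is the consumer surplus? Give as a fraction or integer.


Maximum willingness to pay (at Q=0): P_max = 46
Quantity demanded at P* = 21:
Q* = (46 - 21)/4 = 25/4
CS = (1/2) * Q* * (P_max - P*)
CS = (1/2) * 25/4 * (46 - 21)
CS = (1/2) * 25/4 * 25 = 625/8

625/8


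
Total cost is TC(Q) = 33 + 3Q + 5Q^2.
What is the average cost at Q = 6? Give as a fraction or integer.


TC(6) = 33 + 3*6 + 5*6^2
TC(6) = 33 + 18 + 180 = 231
AC = TC/Q = 231/6 = 77/2

77/2


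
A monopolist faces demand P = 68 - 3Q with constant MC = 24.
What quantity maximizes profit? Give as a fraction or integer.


TR = P*Q = (68 - 3Q)Q = 68Q - 3Q^2
MR = dTR/dQ = 68 - 6Q
Set MR = MC:
68 - 6Q = 24
44 = 6Q
Q* = 44/6 = 22/3

22/3


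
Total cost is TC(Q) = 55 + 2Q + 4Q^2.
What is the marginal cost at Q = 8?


MC = dTC/dQ = 2 + 2*4*Q
At Q = 8:
MC = 2 + 8*8
MC = 2 + 64 = 66

66


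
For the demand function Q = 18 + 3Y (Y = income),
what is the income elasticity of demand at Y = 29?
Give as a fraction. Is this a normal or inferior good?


dQ/dY = 3
At Y = 29: Q = 18 + 3*29 = 105
Ey = (dQ/dY)(Y/Q) = 3 * 29 / 105 = 29/35
Since Ey > 0, this is a normal good.

29/35 (normal good)


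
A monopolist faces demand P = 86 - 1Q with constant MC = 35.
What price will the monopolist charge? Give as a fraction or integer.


MR = 86 - 2Q
Set MR = MC: 86 - 2Q = 35
Q* = 51/2
Substitute into demand:
P* = 86 - 1*51/2 = 121/2

121/2


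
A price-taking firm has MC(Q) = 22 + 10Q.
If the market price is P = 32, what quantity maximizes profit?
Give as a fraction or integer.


In perfect competition, profit is maximized where P = MC.
32 = 22 + 10Q
10 = 10Q
Q* = 10/10 = 1

1


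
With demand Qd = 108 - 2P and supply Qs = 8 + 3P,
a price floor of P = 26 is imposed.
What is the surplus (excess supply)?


At P = 26:
Qd = 108 - 2*26 = 56
Qs = 8 + 3*26 = 86
Surplus = Qs - Qd = 86 - 56 = 30

30


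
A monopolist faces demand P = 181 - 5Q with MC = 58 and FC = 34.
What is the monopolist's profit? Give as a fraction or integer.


MR = MC: 181 - 10Q = 58
Q* = 123/10
P* = 181 - 5*123/10 = 239/2
Profit = (P* - MC)*Q* - FC
= (239/2 - 58)*123/10 - 34
= 123/2*123/10 - 34
= 15129/20 - 34 = 14449/20

14449/20


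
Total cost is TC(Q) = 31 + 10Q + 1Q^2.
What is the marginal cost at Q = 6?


MC = dTC/dQ = 10 + 2*1*Q
At Q = 6:
MC = 10 + 2*6
MC = 10 + 12 = 22

22


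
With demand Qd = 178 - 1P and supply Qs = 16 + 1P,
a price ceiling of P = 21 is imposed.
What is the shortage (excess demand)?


At P = 21:
Qd = 178 - 1*21 = 157
Qs = 16 + 1*21 = 37
Shortage = Qd - Qs = 157 - 37 = 120

120


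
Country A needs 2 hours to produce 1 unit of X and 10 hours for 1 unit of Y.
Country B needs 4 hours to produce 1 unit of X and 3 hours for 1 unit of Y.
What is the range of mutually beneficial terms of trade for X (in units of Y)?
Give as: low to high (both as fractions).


Opportunity cost of X for Country A = hours_X / hours_Y = 2/10 = 1/5 units of Y
Opportunity cost of X for Country B = hours_X / hours_Y = 4/3 = 4/3 units of Y
Terms of trade must be between the two opportunity costs.
Range: 1/5 to 4/3

1/5 to 4/3


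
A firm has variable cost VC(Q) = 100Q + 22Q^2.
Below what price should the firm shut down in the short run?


AVC(Q) = VC(Q)/Q = 100 + 22Q
AVC is increasing in Q, so minimum AVC is at Q -> 0+.
Min AVC = 100
The firm should shut down if P < 100.

100


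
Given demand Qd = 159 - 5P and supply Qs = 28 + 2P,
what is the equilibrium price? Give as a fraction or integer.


At equilibrium, Qd = Qs.
159 - 5P = 28 + 2P
159 - 28 = 5P + 2P
131 = 7P
P* = 131/7 = 131/7

131/7


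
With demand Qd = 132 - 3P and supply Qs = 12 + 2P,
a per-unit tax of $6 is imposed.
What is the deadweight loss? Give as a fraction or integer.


Pre-tax equilibrium quantity: Q* = 60
Post-tax equilibrium quantity: Q_tax = 264/5
Reduction in quantity: Q* - Q_tax = 36/5
DWL = (1/2) * tax * (Q* - Q_tax)
DWL = (1/2) * 6 * 36/5 = 108/5

108/5


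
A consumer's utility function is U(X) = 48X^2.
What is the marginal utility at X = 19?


MU = dU/dX = 48*2*X^(2-1)
MU = 96*X^1
At X = 19:
MU = 96 * 19^1
MU = 96 * 19 = 1824

1824


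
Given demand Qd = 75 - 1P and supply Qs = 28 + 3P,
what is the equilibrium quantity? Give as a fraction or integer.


First find equilibrium price:
75 - 1P = 28 + 3P
P* = 47/4 = 47/4
Then substitute into demand:
Q* = 75 - 1 * 47/4 = 253/4

253/4


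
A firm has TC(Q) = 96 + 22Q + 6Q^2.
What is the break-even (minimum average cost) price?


AC(Q) = 96/Q + 22 + 6Q
To minimize: dAC/dQ = -96/Q^2 + 6 = 0
Q^2 = 96/6 = 16
Q* = 4
Min AC = 96/4 + 22 + 6*4
Min AC = 24 + 22 + 24 = 70

70


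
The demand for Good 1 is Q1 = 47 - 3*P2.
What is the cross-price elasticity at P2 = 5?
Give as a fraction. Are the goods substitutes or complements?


dQ1/dP2 = -3
At P2 = 5: Q1 = 47 - 3*5 = 32
Exy = (dQ1/dP2)(P2/Q1) = -3 * 5 / 32 = -15/32
Since Exy < 0, the goods are complements.

-15/32 (complements)


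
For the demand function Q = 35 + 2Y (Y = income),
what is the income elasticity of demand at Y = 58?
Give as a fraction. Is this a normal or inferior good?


dQ/dY = 2
At Y = 58: Q = 35 + 2*58 = 151
Ey = (dQ/dY)(Y/Q) = 2 * 58 / 151 = 116/151
Since Ey > 0, this is a normal good.

116/151 (normal good)


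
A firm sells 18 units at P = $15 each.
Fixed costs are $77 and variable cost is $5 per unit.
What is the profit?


Total Revenue = P * Q = 15 * 18 = $270
Total Cost = FC + VC*Q = 77 + 5*18 = $167
Profit = TR - TC = 270 - 167 = $103

$103


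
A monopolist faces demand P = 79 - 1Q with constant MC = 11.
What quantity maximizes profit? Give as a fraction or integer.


TR = P*Q = (79 - 1Q)Q = 79Q - 1Q^2
MR = dTR/dQ = 79 - 2Q
Set MR = MC:
79 - 2Q = 11
68 = 2Q
Q* = 68/2 = 34

34


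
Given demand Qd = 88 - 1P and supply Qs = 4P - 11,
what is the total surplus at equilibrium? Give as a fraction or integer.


Find equilibrium: 88 - 1P = 4P - 11
88 + 11 = 5P
P* = 99/5 = 99/5
Q* = 4*99/5 - 11 = 341/5
Inverse demand: P = 88 - Q/1, so P_max = 88
Inverse supply: P = 11/4 + Q/4, so P_min = 11/4
CS = (1/2) * 341/5 * (88 - 99/5) = 116281/50
PS = (1/2) * 341/5 * (99/5 - 11/4) = 116281/200
TS = CS + PS = 116281/50 + 116281/200 = 116281/40

116281/40


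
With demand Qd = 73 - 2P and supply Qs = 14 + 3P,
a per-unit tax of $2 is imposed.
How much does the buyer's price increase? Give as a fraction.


With a per-unit tax, the buyer's price increase depends on relative slopes.
Supply slope: d = 3, Demand slope: b = 2
Buyer's price increase = d * tax / (b + d)
= 3 * 2 / (2 + 3)
= 6 / 5 = 6/5

6/5


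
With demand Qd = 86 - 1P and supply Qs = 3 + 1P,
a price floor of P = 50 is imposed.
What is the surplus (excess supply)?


At P = 50:
Qd = 86 - 1*50 = 36
Qs = 3 + 1*50 = 53
Surplus = Qs - Qd = 53 - 36 = 17

17


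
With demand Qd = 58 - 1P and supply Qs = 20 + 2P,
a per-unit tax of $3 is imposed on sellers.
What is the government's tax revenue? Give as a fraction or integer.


With tax on sellers, new supply: Qs' = 20 + 2(P - 3)
= 14 + 2P
New equilibrium quantity:
Q_new = 130/3
Tax revenue = tax * Q_new = 3 * 130/3 = 130

130


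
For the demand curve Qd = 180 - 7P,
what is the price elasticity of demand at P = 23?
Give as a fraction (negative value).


dQ/dP = -7
At P = 23: Q = 180 - 7*23 = 19
E = (dQ/dP)(P/Q) = (-7)(23/19) = -161/19

-161/19


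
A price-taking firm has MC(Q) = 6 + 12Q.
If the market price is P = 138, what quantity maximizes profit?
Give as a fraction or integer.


In perfect competition, profit is maximized where P = MC.
138 = 6 + 12Q
132 = 12Q
Q* = 132/12 = 11

11


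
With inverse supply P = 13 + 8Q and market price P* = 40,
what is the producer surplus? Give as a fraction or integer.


Minimum supply price (at Q=0): P_min = 13
Quantity supplied at P* = 40:
Q* = (40 - 13)/8 = 27/8
PS = (1/2) * Q* * (P* - P_min)
PS = (1/2) * 27/8 * (40 - 13)
PS = (1/2) * 27/8 * 27 = 729/16

729/16


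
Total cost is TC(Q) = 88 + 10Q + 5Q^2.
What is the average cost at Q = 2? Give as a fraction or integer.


TC(2) = 88 + 10*2 + 5*2^2
TC(2) = 88 + 20 + 20 = 128
AC = TC/Q = 128/2 = 64

64


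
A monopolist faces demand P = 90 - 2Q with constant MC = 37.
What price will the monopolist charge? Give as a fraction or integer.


MR = 90 - 4Q
Set MR = MC: 90 - 4Q = 37
Q* = 53/4
Substitute into demand:
P* = 90 - 2*53/4 = 127/2

127/2


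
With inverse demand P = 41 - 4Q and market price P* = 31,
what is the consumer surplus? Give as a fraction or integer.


Maximum willingness to pay (at Q=0): P_max = 41
Quantity demanded at P* = 31:
Q* = (41 - 31)/4 = 5/2
CS = (1/2) * Q* * (P_max - P*)
CS = (1/2) * 5/2 * (41 - 31)
CS = (1/2) * 5/2 * 10 = 25/2

25/2


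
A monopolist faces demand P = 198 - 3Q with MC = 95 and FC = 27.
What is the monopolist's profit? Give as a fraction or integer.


MR = MC: 198 - 6Q = 95
Q* = 103/6
P* = 198 - 3*103/6 = 293/2
Profit = (P* - MC)*Q* - FC
= (293/2 - 95)*103/6 - 27
= 103/2*103/6 - 27
= 10609/12 - 27 = 10285/12

10285/12


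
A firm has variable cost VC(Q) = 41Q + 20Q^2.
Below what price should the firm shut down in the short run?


AVC(Q) = VC(Q)/Q = 41 + 20Q
AVC is increasing in Q, so minimum AVC is at Q -> 0+.
Min AVC = 41
The firm should shut down if P < 41.

41


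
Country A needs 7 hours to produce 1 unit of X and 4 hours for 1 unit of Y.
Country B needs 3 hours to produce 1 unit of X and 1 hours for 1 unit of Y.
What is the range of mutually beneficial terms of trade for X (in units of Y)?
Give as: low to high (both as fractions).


Opportunity cost of X for Country A = hours_X / hours_Y = 7/4 = 7/4 units of Y
Opportunity cost of X for Country B = hours_X / hours_Y = 3/1 = 3 units of Y
Terms of trade must be between the two opportunity costs.
Range: 7/4 to 3

7/4 to 3


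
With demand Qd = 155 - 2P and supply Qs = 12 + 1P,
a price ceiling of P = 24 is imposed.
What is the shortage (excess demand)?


At P = 24:
Qd = 155 - 2*24 = 107
Qs = 12 + 1*24 = 36
Shortage = Qd - Qs = 107 - 36 = 71

71


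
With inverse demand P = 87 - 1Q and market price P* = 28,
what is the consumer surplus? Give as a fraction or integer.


Maximum willingness to pay (at Q=0): P_max = 87
Quantity demanded at P* = 28:
Q* = (87 - 28)/1 = 59
CS = (1/2) * Q* * (P_max - P*)
CS = (1/2) * 59 * (87 - 28)
CS = (1/2) * 59 * 59 = 3481/2

3481/2


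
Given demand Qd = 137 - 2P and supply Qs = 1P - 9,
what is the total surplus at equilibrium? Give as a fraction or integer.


Find equilibrium: 137 - 2P = 1P - 9
137 + 9 = 3P
P* = 146/3 = 146/3
Q* = 1*146/3 - 9 = 119/3
Inverse demand: P = 137/2 - Q/2, so P_max = 137/2
Inverse supply: P = 9 + Q/1, so P_min = 9
CS = (1/2) * 119/3 * (137/2 - 146/3) = 14161/36
PS = (1/2) * 119/3 * (146/3 - 9) = 14161/18
TS = CS + PS = 14161/36 + 14161/18 = 14161/12

14161/12


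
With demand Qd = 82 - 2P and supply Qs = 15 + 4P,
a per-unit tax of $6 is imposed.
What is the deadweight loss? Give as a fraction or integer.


Pre-tax equilibrium quantity: Q* = 179/3
Post-tax equilibrium quantity: Q_tax = 155/3
Reduction in quantity: Q* - Q_tax = 8
DWL = (1/2) * tax * (Q* - Q_tax)
DWL = (1/2) * 6 * 8 = 24

24


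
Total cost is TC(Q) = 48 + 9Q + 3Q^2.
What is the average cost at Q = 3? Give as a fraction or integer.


TC(3) = 48 + 9*3 + 3*3^2
TC(3) = 48 + 27 + 27 = 102
AC = TC/Q = 102/3 = 34

34


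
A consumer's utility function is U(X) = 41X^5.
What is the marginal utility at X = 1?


MU = dU/dX = 41*5*X^(5-1)
MU = 205*X^4
At X = 1:
MU = 205 * 1^4
MU = 205 * 1 = 205

205


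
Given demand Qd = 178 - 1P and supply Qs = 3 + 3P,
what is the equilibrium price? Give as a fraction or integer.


At equilibrium, Qd = Qs.
178 - 1P = 3 + 3P
178 - 3 = 1P + 3P
175 = 4P
P* = 175/4 = 175/4

175/4


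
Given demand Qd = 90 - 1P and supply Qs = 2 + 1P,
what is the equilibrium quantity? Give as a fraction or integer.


First find equilibrium price:
90 - 1P = 2 + 1P
P* = 88/2 = 44
Then substitute into demand:
Q* = 90 - 1 * 44 = 46

46


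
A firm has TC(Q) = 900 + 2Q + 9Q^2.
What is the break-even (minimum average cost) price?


AC(Q) = 900/Q + 2 + 9Q
To minimize: dAC/dQ = -900/Q^2 + 9 = 0
Q^2 = 900/9 = 100
Q* = 10
Min AC = 900/10 + 2 + 9*10
Min AC = 90 + 2 + 90 = 182

182


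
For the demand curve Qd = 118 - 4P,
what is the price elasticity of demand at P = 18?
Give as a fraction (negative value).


dQ/dP = -4
At P = 18: Q = 118 - 4*18 = 46
E = (dQ/dP)(P/Q) = (-4)(18/46) = -36/23

-36/23


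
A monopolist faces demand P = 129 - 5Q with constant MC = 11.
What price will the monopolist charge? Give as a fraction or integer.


MR = 129 - 10Q
Set MR = MC: 129 - 10Q = 11
Q* = 59/5
Substitute into demand:
P* = 129 - 5*59/5 = 70

70


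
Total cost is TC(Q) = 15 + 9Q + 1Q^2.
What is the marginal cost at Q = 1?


MC = dTC/dQ = 9 + 2*1*Q
At Q = 1:
MC = 9 + 2*1
MC = 9 + 2 = 11

11


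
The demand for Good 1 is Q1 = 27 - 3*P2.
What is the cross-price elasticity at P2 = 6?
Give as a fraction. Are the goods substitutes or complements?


dQ1/dP2 = -3
At P2 = 6: Q1 = 27 - 3*6 = 9
Exy = (dQ1/dP2)(P2/Q1) = -3 * 6 / 9 = -2
Since Exy < 0, the goods are complements.

-2 (complements)


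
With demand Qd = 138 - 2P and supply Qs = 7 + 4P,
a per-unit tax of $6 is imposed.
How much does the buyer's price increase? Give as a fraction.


With a per-unit tax, the buyer's price increase depends on relative slopes.
Supply slope: d = 4, Demand slope: b = 2
Buyer's price increase = d * tax / (b + d)
= 4 * 6 / (2 + 4)
= 24 / 6 = 4

4


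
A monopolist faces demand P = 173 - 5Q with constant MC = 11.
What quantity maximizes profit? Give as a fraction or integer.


TR = P*Q = (173 - 5Q)Q = 173Q - 5Q^2
MR = dTR/dQ = 173 - 10Q
Set MR = MC:
173 - 10Q = 11
162 = 10Q
Q* = 162/10 = 81/5

81/5


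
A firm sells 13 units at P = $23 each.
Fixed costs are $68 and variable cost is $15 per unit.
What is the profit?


Total Revenue = P * Q = 23 * 13 = $299
Total Cost = FC + VC*Q = 68 + 15*13 = $263
Profit = TR - TC = 299 - 263 = $36

$36


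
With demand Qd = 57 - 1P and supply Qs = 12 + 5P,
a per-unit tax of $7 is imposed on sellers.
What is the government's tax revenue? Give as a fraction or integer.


With tax on sellers, new supply: Qs' = 12 + 5(P - 7)
= 5P - 23
New equilibrium quantity:
Q_new = 131/3
Tax revenue = tax * Q_new = 7 * 131/3 = 917/3

917/3


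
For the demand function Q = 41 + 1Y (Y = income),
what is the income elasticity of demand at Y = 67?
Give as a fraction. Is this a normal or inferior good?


dQ/dY = 1
At Y = 67: Q = 41 + 1*67 = 108
Ey = (dQ/dY)(Y/Q) = 1 * 67 / 108 = 67/108
Since Ey > 0, this is a normal good.

67/108 (normal good)


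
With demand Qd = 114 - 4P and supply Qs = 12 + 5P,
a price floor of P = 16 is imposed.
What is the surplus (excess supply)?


At P = 16:
Qd = 114 - 4*16 = 50
Qs = 12 + 5*16 = 92
Surplus = Qs - Qd = 92 - 50 = 42

42


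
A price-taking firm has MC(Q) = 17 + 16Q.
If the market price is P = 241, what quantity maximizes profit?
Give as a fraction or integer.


In perfect competition, profit is maximized where P = MC.
241 = 17 + 16Q
224 = 16Q
Q* = 224/16 = 14

14


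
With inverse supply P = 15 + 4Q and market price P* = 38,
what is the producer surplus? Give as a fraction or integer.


Minimum supply price (at Q=0): P_min = 15
Quantity supplied at P* = 38:
Q* = (38 - 15)/4 = 23/4
PS = (1/2) * Q* * (P* - P_min)
PS = (1/2) * 23/4 * (38 - 15)
PS = (1/2) * 23/4 * 23 = 529/8

529/8


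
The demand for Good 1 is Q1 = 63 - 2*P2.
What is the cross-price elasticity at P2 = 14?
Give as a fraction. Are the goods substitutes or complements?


dQ1/dP2 = -2
At P2 = 14: Q1 = 63 - 2*14 = 35
Exy = (dQ1/dP2)(P2/Q1) = -2 * 14 / 35 = -4/5
Since Exy < 0, the goods are complements.

-4/5 (complements)


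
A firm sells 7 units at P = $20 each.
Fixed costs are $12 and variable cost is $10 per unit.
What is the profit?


Total Revenue = P * Q = 20 * 7 = $140
Total Cost = FC + VC*Q = 12 + 10*7 = $82
Profit = TR - TC = 140 - 82 = $58

$58


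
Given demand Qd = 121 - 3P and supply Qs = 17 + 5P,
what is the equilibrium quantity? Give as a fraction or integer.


First find equilibrium price:
121 - 3P = 17 + 5P
P* = 104/8 = 13
Then substitute into demand:
Q* = 121 - 3 * 13 = 82

82


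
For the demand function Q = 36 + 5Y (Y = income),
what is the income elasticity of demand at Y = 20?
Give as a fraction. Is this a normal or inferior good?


dQ/dY = 5
At Y = 20: Q = 36 + 5*20 = 136
Ey = (dQ/dY)(Y/Q) = 5 * 20 / 136 = 25/34
Since Ey > 0, this is a normal good.

25/34 (normal good)


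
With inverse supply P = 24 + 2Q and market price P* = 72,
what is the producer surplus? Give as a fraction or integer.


Minimum supply price (at Q=0): P_min = 24
Quantity supplied at P* = 72:
Q* = (72 - 24)/2 = 24
PS = (1/2) * Q* * (P* - P_min)
PS = (1/2) * 24 * (72 - 24)
PS = (1/2) * 24 * 48 = 576

576


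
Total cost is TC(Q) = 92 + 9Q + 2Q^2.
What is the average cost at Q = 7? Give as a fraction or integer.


TC(7) = 92 + 9*7 + 2*7^2
TC(7) = 92 + 63 + 98 = 253
AC = TC/Q = 253/7 = 253/7

253/7


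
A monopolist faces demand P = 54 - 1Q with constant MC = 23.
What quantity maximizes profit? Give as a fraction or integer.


TR = P*Q = (54 - 1Q)Q = 54Q - 1Q^2
MR = dTR/dQ = 54 - 2Q
Set MR = MC:
54 - 2Q = 23
31 = 2Q
Q* = 31/2 = 31/2

31/2


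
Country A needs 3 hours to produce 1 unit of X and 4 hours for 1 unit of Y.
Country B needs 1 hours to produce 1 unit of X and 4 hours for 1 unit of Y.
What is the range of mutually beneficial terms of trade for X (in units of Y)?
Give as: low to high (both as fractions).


Opportunity cost of X for Country A = hours_X / hours_Y = 3/4 = 3/4 units of Y
Opportunity cost of X for Country B = hours_X / hours_Y = 1/4 = 1/4 units of Y
Terms of trade must be between the two opportunity costs.
Range: 1/4 to 3/4

1/4 to 3/4
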